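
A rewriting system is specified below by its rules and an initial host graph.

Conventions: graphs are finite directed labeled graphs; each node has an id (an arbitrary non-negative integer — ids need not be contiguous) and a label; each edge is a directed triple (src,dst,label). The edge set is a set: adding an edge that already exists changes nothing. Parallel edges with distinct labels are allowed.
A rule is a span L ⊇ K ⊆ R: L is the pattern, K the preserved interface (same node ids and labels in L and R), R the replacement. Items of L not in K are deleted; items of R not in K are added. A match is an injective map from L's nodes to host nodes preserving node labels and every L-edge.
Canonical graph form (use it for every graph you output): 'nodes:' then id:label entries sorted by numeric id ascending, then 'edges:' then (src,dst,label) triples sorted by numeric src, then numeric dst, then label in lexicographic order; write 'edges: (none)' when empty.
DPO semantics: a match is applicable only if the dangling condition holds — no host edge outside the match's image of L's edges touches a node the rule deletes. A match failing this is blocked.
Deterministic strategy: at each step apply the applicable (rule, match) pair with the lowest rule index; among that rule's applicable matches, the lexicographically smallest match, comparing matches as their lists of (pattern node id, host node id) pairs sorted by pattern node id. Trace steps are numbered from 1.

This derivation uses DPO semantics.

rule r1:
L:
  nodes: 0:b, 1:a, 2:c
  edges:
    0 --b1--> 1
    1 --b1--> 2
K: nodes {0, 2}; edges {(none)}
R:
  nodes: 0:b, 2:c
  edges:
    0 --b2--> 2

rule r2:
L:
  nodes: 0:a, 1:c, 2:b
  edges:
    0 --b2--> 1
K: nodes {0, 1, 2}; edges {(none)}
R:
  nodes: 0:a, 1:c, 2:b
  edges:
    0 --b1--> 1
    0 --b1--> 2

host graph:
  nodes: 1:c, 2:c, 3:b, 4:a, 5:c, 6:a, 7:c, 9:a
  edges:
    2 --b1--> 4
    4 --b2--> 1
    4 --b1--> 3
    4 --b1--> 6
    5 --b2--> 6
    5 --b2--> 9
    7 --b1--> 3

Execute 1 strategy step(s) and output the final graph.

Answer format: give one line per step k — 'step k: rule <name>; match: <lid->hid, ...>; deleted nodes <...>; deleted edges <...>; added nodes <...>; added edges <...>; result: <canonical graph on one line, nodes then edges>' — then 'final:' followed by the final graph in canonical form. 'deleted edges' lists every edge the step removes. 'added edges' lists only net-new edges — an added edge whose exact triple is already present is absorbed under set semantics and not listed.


step 1: rule r2; match: 0->4, 1->1, 2->3; deleted nodes (none); deleted edges (4,1,b2); added nodes (none); added edges (4,1,b1); result: nodes: 1:c, 2:c, 3:b, 4:a, 5:c, 6:a, 7:c, 9:a edges: (2,4,b1); (4,1,b1); (4,3,b1); (4,6,b1); (5,6,b2); (5,9,b2); (7,3,b1)
final:
nodes: 1:c, 2:c, 3:b, 4:a, 5:c, 6:a, 7:c, 9:a
edges: (2,4,b1); (4,1,b1); (4,3,b1); (4,6,b1); (5,6,b2); (5,9,b2); (7,3,b1)


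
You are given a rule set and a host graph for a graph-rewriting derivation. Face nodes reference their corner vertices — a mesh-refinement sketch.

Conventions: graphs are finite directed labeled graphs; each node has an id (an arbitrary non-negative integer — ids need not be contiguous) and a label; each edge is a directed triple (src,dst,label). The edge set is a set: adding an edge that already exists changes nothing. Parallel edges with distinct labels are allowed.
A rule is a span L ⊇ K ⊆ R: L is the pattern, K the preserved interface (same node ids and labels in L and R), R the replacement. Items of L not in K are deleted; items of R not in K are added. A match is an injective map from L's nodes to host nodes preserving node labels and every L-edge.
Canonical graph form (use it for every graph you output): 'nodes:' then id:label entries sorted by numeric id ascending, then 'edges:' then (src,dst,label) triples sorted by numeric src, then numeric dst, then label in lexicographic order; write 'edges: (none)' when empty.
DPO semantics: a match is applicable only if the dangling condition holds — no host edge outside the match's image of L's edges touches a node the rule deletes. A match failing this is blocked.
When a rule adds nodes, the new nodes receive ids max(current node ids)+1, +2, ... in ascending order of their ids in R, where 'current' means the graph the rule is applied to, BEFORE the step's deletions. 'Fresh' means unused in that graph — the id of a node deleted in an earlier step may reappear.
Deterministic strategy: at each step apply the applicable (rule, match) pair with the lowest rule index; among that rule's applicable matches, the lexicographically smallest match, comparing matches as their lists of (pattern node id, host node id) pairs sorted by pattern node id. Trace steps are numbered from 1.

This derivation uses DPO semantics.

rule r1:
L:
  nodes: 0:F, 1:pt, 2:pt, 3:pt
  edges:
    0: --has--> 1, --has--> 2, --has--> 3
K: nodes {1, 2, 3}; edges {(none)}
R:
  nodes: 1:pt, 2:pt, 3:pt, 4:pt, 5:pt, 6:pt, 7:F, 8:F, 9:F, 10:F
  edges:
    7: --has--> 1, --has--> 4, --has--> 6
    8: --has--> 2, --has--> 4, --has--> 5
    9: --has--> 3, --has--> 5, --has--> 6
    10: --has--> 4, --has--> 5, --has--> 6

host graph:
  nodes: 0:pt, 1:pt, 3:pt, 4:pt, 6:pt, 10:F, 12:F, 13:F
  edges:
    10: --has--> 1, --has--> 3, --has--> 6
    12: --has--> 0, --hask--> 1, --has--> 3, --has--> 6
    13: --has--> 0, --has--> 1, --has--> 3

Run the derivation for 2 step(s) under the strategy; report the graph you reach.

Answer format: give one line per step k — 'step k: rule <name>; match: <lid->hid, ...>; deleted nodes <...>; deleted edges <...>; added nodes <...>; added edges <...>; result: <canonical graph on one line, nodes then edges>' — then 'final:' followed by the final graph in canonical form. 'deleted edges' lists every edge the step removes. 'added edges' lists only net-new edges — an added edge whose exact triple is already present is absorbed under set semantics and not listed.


step 1: rule r1; match: 0->10, 1->1, 2->3, 3->6; deleted nodes 10; deleted edges (10,1,has); (10,3,has); (10,6,has); added nodes 14, 15, 16, 17, 18, 19, 20; added edges (17,1,has); (17,14,has); (17,16,has); (18,3,has); (18,14,has); (18,15,has); (19,6,has); (19,15,has); (19,16,has); (20,14,has); (20,15,has); (20,16,has); result: nodes: 0:pt, 1:pt, 3:pt, 4:pt, 6:pt, 12:F, 13:F, 14:pt, 15:pt, 16:pt, 17:F, 18:F, 19:F, 20:F edges: (12,0,has); (12,1,hask); (12,3,has); (12,6,has); (13,0,has); (13,1,has); (13,3,has); (17,1,has); (17,14,has); (17,16,has); (18,3,has); (18,14,has); (18,15,has); (19,6,has); (19,15,has); (19,16,has); (20,14,has); (20,15,has); (20,16,has)
step 2: rule r1; match: 0->13, 1->0, 2->1, 3->3; deleted nodes 13; deleted edges (13,0,has); (13,1,has); (13,3,has); added nodes 21, 22, 23, 24, 25, 26, 27; added edges (24,0,has); (24,21,has); (24,23,has); (25,1,has); (25,21,has); (25,22,has); (26,3,has); (26,22,has); (26,23,has); (27,21,has); (27,22,has); (27,23,has); result: nodes: 0:pt, 1:pt, 3:pt, 4:pt, 6:pt, 12:F, 14:pt, 15:pt, 16:pt, 17:F, 18:F, 19:F, 20:F, 21:pt, 22:pt, 23:pt, 24:F, 25:F, 26:F, 27:F edges: (12,0,has); (12,1,hask); (12,3,has); (12,6,has); (17,1,has); (17,14,has); (17,16,has); (18,3,has); (18,14,has); (18,15,has); (19,6,has); (19,15,has); (19,16,has); (20,14,has); (20,15,has); (20,16,has); (24,0,has); (24,21,has); (24,23,has); (25,1,has); (25,21,has); (25,22,has); (26,3,has); (26,22,has); (26,23,has); (27,21,has); (27,22,has); (27,23,has)
final:
nodes: 0:pt, 1:pt, 3:pt, 4:pt, 6:pt, 12:F, 14:pt, 15:pt, 16:pt, 17:F, 18:F, 19:F, 20:F, 21:pt, 22:pt, 23:pt, 24:F, 25:F, 26:F, 27:F
edges: (12,0,has); (12,1,hask); (12,3,has); (12,6,has); (17,1,has); (17,14,has); (17,16,has); (18,3,has); (18,14,has); (18,15,has); (19,6,has); (19,15,has); (19,16,has); (20,14,has); (20,15,has); (20,16,has); (24,0,has); (24,21,has); (24,23,has); (25,1,has); (25,21,has); (25,22,has); (26,3,has); (26,22,has); (26,23,has); (27,21,has); (27,22,has); (27,23,has)


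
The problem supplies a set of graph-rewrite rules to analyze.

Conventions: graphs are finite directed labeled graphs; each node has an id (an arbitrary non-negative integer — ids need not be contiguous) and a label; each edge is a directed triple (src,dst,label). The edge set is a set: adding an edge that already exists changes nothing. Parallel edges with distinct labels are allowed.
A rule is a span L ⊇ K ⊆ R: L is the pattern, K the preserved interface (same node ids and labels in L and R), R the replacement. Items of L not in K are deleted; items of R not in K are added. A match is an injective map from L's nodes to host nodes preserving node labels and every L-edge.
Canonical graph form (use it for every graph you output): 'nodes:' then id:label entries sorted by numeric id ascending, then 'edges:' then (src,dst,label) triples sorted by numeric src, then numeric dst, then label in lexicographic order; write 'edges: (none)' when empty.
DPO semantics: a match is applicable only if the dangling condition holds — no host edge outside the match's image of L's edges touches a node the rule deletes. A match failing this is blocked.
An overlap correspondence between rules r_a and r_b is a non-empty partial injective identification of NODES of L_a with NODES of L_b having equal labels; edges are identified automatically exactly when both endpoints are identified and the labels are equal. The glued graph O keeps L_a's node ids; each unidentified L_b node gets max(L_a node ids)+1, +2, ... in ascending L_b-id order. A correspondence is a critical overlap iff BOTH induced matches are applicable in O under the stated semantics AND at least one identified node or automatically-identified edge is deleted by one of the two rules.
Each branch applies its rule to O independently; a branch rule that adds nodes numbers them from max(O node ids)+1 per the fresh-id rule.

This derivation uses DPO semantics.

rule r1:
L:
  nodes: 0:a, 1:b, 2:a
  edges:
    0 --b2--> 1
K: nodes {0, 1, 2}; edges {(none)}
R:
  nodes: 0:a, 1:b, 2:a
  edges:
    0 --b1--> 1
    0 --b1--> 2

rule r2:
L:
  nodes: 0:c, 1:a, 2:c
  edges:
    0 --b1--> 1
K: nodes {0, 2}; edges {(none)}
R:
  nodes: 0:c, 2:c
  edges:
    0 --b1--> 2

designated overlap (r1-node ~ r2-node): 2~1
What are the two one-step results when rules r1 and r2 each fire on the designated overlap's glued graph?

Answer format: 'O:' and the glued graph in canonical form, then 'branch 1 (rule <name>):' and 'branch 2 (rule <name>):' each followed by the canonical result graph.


O:
nodes: 0:a, 1:b, 2:a, 3:c, 4:c
edges: (0,1,b2); (3,2,b1)
branch 1 (rule r1):
nodes: 0:a, 1:b, 2:a, 3:c, 4:c
edges: (0,1,b1); (0,2,b1); (3,2,b1)
branch 2 (rule r2):
nodes: 0:a, 1:b, 3:c, 4:c
edges: (0,1,b2); (3,4,b1)


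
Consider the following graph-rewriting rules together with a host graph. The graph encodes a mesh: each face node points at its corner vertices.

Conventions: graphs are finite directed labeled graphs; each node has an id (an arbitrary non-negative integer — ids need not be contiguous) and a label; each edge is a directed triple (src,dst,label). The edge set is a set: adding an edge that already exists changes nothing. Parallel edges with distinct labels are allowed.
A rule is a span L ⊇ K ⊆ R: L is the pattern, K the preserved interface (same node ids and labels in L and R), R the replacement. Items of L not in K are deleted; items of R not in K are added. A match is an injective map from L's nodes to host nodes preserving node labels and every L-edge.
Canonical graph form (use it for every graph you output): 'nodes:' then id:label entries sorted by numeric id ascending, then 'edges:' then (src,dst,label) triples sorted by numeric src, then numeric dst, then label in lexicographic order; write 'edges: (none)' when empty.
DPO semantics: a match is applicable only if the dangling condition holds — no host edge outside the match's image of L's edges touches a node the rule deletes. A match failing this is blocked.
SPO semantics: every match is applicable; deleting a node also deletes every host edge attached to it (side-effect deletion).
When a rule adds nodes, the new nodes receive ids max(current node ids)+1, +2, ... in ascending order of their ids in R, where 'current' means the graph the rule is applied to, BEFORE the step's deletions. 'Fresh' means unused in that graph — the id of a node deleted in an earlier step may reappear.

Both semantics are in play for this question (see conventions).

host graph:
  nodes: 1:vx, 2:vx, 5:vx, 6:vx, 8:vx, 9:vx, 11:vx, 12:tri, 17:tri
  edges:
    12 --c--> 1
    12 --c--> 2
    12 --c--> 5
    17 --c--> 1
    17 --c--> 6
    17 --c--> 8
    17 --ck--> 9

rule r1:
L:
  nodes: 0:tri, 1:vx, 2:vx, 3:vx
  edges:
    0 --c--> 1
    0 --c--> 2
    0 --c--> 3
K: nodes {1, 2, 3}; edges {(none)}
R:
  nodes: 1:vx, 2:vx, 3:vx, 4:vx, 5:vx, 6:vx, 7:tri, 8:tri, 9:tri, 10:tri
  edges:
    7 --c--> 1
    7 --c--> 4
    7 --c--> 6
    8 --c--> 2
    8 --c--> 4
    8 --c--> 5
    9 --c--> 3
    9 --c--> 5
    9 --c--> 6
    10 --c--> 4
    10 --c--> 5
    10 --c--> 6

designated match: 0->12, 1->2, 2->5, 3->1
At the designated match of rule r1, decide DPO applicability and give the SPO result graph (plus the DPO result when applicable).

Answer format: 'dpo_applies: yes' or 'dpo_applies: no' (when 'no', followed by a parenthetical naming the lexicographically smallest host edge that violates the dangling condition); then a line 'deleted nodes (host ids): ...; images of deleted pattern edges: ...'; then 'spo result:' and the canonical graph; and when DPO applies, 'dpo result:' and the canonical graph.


dpo_applies: yes
deleted nodes (host ids): 12; images of deleted pattern edges: (12,1,c); (12,2,c); (12,5,c)
spo result:
nodes: 1:vx, 2:vx, 5:vx, 6:vx, 8:vx, 9:vx, 11:vx, 17:tri, 18:vx, 19:vx, 20:vx, 21:tri, 22:tri, 23:tri, 24:tri
edges: (17,1,c); (17,6,c); (17,8,c); (17,9,ck); (21,2,c); (21,18,c); (21,20,c); (22,5,c); (22,18,c); (22,19,c); (23,1,c); (23,19,c); (23,20,c); (24,18,c); (24,19,c); (24,20,c)
dpo result:
nodes: 1:vx, 2:vx, 5:vx, 6:vx, 8:vx, 9:vx, 11:vx, 17:tri, 18:vx, 19:vx, 20:vx, 21:tri, 22:tri, 23:tri, 24:tri
edges: (17,1,c); (17,6,c); (17,8,c); (17,9,ck); (21,2,c); (21,18,c); (21,20,c); (22,5,c); (22,18,c); (22,19,c); (23,1,c); (23,19,c); (23,20,c); (24,18,c); (24,19,c); (24,20,c)


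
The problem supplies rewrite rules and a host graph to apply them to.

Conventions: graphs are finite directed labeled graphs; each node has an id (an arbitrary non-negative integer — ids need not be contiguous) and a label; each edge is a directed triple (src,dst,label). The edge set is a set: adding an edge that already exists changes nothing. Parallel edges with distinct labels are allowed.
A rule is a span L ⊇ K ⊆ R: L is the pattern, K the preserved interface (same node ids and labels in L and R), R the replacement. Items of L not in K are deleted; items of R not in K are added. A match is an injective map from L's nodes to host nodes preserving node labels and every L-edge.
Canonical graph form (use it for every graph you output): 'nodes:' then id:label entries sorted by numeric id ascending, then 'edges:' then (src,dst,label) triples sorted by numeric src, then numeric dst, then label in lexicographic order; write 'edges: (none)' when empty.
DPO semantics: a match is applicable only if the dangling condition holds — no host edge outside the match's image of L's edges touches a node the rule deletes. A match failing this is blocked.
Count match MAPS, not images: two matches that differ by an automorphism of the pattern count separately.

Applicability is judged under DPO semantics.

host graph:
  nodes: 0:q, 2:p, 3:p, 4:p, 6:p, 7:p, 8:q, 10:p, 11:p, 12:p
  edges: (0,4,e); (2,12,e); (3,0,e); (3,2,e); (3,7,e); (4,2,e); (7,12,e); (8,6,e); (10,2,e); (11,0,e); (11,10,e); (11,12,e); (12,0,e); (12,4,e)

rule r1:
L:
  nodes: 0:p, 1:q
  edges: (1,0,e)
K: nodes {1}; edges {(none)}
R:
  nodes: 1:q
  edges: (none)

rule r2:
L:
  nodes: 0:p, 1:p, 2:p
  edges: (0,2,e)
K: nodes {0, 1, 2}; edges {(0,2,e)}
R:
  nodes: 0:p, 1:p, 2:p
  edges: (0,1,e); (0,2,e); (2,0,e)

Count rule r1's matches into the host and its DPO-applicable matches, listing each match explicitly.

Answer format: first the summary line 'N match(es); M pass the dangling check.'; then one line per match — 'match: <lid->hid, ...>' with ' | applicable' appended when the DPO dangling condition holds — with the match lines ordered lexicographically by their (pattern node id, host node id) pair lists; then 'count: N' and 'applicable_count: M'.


2 match(es); 1 pass the dangling check.
match: 0->4, 1->0
match: 0->6, 1->8 | applicable
count: 2
applicable_count: 1


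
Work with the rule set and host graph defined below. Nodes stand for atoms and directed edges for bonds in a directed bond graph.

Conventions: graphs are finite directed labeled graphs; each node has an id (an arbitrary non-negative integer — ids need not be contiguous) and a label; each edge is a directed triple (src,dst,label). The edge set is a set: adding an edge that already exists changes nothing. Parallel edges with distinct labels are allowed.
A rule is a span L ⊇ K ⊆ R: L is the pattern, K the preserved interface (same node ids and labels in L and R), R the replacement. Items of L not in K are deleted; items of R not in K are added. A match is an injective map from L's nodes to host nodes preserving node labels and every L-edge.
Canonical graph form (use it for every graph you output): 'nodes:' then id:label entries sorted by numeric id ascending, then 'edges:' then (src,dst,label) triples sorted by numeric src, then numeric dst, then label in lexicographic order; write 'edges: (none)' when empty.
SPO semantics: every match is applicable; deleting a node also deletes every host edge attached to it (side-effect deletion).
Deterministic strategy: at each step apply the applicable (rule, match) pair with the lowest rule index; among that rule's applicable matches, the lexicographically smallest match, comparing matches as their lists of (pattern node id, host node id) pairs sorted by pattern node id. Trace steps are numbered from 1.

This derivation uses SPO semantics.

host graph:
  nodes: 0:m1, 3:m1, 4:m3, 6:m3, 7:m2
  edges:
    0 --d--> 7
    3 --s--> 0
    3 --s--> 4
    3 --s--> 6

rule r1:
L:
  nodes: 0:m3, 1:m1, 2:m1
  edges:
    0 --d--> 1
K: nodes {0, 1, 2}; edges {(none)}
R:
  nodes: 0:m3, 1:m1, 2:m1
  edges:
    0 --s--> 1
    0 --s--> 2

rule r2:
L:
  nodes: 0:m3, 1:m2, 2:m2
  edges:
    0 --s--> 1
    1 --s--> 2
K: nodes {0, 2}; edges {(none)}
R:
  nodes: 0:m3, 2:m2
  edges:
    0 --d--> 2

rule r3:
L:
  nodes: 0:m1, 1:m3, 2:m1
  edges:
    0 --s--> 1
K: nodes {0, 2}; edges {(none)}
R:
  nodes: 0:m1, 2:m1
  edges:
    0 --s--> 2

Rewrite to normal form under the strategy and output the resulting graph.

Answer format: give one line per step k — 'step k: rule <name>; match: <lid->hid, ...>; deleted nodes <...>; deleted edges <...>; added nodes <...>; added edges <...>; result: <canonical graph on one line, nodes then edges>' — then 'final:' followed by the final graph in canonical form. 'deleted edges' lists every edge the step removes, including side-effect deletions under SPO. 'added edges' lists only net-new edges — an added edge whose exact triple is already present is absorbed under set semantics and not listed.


step 1: rule r3; match: 0->3, 1->4, 2->0; deleted nodes 4; deleted edges (3,4,s); added nodes (none); added edges (none); result: nodes: 0:m1, 3:m1, 6:m3, 7:m2 edges: (0,7,d); (3,0,s); (3,6,s)
step 2: rule r3; match: 0->3, 1->6, 2->0; deleted nodes 6; deleted edges (3,6,s); added nodes (none); added edges (none); result: nodes: 0:m1, 3:m1, 7:m2 edges: (0,7,d); (3,0,s)
final:
nodes: 0:m1, 3:m1, 7:m2
edges: (0,7,d); (3,0,s)


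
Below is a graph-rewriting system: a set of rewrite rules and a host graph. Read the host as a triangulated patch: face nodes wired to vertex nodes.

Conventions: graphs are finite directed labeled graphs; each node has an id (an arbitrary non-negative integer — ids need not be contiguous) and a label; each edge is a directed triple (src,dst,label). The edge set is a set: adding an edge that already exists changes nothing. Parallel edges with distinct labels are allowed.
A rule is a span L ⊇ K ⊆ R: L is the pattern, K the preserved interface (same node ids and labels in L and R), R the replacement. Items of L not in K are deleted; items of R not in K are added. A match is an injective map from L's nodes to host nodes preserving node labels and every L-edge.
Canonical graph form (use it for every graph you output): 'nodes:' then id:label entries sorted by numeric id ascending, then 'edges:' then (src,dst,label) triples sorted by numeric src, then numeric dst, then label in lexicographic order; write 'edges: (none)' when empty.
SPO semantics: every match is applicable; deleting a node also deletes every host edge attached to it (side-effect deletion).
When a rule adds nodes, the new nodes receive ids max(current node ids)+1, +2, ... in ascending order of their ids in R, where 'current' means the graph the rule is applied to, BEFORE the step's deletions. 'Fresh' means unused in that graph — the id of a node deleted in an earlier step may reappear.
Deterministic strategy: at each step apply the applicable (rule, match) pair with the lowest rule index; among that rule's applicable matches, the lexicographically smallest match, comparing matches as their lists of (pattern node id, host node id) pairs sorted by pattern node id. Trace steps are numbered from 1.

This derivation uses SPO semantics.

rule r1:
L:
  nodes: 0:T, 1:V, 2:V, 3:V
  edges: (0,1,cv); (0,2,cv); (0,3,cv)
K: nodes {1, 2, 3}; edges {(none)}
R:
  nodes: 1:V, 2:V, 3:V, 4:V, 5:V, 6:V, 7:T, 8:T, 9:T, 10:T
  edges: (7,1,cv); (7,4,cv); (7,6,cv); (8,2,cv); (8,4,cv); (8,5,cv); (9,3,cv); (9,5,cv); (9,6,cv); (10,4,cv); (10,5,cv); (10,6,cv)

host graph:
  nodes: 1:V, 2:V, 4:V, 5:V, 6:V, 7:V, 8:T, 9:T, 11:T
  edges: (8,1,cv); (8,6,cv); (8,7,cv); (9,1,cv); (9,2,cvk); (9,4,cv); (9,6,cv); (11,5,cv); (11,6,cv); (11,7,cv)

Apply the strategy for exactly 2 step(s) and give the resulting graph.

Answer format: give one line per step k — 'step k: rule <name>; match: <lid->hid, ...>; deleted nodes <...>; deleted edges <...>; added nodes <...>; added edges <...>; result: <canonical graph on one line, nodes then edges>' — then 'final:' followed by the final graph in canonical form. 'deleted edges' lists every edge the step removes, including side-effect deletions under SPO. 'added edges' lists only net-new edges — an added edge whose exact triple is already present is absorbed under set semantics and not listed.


step 1: rule r1; match: 0->8, 1->1, 2->6, 3->7; deleted nodes 8; deleted edges (8,1,cv); (8,6,cv); (8,7,cv); added nodes 12, 13, 14, 15, 16, 17, 18; added edges (15,1,cv); (15,12,cv); (15,14,cv); (16,6,cv); (16,12,cv); (16,13,cv); (17,7,cv); (17,13,cv); (17,14,cv); (18,12,cv); (18,13,cv); (18,14,cv); result: nodes: 1:V, 2:V, 4:V, 5:V, 6:V, 7:V, 9:T, 11:T, 12:V, 13:V, 14:V, 15:T, 16:T, 17:T, 18:T edges: (9,1,cv); (9,2,cvk); (9,4,cv); (9,6,cv); (11,5,cv); (11,6,cv); (11,7,cv); (15,1,cv); (15,12,cv); (15,14,cv); (16,6,cv); (16,12,cv); (16,13,cv); (17,7,cv); (17,13,cv); (17,14,cv); (18,12,cv); (18,13,cv); (18,14,cv)
step 2: rule r1; match: 0->9, 1->1, 2->4, 3->6; deleted nodes 9; deleted edges (9,1,cv); (9,2,cvk); (9,4,cv); (9,6,cv); added nodes 19, 20, 21, 22, 23, 24, 25; added edges (22,1,cv); (22,19,cv); (22,21,cv); (23,4,cv); (23,19,cv); (23,20,cv); (24,6,cv); (24,20,cv); (24,21,cv); (25,19,cv); (25,20,cv); (25,21,cv); result: nodes: 1:V, 2:V, 4:V, 5:V, 6:V, 7:V, 11:T, 12:V, 13:V, 14:V, 15:T, 16:T, 17:T, 18:T, 19:V, 20:V, 21:V, 22:T, 23:T, 24:T, 25:T edges: (11,5,cv); (11,6,cv); (11,7,cv); (15,1,cv); (15,12,cv); (15,14,cv); (16,6,cv); (16,12,cv); (16,13,cv); (17,7,cv); (17,13,cv); (17,14,cv); (18,12,cv); (18,13,cv); (18,14,cv); (22,1,cv); (22,19,cv); (22,21,cv); (23,4,cv); (23,19,cv); (23,20,cv); (24,6,cv); (24,20,cv); (24,21,cv); (25,19,cv); (25,20,cv); (25,21,cv)
final:
nodes: 1:V, 2:V, 4:V, 5:V, 6:V, 7:V, 11:T, 12:V, 13:V, 14:V, 15:T, 16:T, 17:T, 18:T, 19:V, 20:V, 21:V, 22:T, 23:T, 24:T, 25:T
edges: (11,5,cv); (11,6,cv); (11,7,cv); (15,1,cv); (15,12,cv); (15,14,cv); (16,6,cv); (16,12,cv); (16,13,cv); (17,7,cv); (17,13,cv); (17,14,cv); (18,12,cv); (18,13,cv); (18,14,cv); (22,1,cv); (22,19,cv); (22,21,cv); (23,4,cv); (23,19,cv); (23,20,cv); (24,6,cv); (24,20,cv); (24,21,cv); (25,19,cv); (25,20,cv); (25,21,cv)


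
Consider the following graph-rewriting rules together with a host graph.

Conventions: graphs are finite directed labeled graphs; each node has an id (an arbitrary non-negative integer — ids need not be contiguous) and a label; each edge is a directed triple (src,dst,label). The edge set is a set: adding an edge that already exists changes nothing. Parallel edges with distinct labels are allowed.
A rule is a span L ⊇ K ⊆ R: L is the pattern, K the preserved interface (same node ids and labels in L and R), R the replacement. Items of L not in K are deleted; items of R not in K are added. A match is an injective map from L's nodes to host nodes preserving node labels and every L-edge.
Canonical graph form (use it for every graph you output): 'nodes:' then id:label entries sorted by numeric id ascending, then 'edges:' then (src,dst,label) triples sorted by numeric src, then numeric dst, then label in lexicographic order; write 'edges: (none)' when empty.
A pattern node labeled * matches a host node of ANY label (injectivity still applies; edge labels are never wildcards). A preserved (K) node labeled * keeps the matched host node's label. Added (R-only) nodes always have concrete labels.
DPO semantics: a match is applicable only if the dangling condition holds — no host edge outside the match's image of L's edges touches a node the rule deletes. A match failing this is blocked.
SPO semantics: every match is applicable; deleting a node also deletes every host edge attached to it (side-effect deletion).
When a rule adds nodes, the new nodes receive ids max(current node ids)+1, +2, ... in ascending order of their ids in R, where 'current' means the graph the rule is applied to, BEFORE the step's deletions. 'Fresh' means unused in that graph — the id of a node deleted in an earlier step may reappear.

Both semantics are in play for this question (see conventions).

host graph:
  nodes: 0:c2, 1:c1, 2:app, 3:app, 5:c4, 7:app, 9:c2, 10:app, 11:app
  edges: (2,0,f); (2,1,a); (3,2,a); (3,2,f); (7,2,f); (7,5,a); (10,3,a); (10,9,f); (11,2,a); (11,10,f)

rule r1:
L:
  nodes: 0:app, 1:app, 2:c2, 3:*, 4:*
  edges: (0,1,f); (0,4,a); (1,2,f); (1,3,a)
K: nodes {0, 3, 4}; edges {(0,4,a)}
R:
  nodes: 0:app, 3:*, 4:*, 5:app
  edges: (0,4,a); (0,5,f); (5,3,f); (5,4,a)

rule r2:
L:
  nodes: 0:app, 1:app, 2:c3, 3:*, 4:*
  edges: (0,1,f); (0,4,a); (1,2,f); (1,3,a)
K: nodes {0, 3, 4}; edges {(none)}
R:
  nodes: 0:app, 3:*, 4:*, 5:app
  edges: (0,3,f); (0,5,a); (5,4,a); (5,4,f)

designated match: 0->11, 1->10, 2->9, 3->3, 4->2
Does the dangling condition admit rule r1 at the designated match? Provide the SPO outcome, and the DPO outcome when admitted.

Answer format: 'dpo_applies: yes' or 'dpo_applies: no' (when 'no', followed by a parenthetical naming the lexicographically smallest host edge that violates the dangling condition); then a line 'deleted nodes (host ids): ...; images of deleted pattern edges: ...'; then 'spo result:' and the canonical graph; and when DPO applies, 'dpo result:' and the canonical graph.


dpo_applies: yes
deleted nodes (host ids): 9, 10; images of deleted pattern edges: (10,3,a); (10,9,f); (11,10,f)
spo result:
nodes: 0:c2, 1:c1, 2:app, 3:app, 5:c4, 7:app, 11:app, 12:app
edges: (2,0,f); (2,1,a); (3,2,a); (3,2,f); (7,2,f); (7,5,a); (11,2,a); (11,12,f); (12,2,a); (12,3,f)
dpo result:
nodes: 0:c2, 1:c1, 2:app, 3:app, 5:c4, 7:app, 11:app, 12:app
edges: (2,0,f); (2,1,a); (3,2,a); (3,2,f); (7,2,f); (7,5,a); (11,2,a); (11,12,f); (12,2,a); (12,3,f)


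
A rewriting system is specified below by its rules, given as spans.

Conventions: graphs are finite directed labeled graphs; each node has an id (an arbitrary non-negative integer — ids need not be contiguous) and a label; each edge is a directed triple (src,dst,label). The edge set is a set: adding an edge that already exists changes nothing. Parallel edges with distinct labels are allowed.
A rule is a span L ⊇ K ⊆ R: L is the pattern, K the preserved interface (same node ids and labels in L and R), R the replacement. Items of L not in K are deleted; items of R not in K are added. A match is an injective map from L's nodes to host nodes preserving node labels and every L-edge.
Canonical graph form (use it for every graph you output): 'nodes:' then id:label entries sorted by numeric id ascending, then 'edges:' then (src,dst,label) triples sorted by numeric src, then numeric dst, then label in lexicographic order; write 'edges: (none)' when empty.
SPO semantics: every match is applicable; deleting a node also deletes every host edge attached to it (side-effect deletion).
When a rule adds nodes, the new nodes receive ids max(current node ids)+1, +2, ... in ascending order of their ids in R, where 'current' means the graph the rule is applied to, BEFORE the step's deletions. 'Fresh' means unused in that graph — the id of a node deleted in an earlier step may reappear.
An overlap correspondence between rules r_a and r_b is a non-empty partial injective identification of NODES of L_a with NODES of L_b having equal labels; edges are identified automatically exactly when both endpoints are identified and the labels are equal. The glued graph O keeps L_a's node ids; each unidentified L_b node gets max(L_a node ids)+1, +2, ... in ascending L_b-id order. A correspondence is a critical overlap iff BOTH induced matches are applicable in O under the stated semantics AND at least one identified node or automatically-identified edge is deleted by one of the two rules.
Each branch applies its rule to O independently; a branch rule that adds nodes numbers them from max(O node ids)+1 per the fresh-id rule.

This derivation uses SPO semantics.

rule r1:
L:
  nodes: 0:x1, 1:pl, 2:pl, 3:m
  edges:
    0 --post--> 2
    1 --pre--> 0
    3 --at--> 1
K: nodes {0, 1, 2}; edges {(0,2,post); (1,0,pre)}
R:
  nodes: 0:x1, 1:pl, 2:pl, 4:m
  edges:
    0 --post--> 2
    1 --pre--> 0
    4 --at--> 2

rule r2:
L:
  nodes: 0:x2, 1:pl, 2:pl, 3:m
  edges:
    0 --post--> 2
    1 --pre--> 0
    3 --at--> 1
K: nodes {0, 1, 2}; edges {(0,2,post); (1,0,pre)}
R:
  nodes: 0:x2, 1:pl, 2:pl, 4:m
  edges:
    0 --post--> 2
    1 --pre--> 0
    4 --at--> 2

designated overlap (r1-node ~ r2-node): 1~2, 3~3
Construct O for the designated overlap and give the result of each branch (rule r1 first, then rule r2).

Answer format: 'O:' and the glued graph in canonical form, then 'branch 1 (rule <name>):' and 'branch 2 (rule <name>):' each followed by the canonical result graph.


O:
nodes: 0:x1, 1:pl, 2:pl, 3:m, 4:x2, 5:pl
edges: (0,2,post); (1,0,pre); (3,1,at); (3,5,at); (4,1,post); (5,4,pre)
branch 1 (rule r1):
nodes: 0:x1, 1:pl, 2:pl, 4:x2, 5:pl, 6:m
edges: (0,2,post); (1,0,pre); (4,1,post); (5,4,pre); (6,2,at)
branch 2 (rule r2):
nodes: 0:x1, 1:pl, 2:pl, 4:x2, 5:pl, 6:m
edges: (0,2,post); (1,0,pre); (4,1,post); (5,4,pre); (6,1,at)


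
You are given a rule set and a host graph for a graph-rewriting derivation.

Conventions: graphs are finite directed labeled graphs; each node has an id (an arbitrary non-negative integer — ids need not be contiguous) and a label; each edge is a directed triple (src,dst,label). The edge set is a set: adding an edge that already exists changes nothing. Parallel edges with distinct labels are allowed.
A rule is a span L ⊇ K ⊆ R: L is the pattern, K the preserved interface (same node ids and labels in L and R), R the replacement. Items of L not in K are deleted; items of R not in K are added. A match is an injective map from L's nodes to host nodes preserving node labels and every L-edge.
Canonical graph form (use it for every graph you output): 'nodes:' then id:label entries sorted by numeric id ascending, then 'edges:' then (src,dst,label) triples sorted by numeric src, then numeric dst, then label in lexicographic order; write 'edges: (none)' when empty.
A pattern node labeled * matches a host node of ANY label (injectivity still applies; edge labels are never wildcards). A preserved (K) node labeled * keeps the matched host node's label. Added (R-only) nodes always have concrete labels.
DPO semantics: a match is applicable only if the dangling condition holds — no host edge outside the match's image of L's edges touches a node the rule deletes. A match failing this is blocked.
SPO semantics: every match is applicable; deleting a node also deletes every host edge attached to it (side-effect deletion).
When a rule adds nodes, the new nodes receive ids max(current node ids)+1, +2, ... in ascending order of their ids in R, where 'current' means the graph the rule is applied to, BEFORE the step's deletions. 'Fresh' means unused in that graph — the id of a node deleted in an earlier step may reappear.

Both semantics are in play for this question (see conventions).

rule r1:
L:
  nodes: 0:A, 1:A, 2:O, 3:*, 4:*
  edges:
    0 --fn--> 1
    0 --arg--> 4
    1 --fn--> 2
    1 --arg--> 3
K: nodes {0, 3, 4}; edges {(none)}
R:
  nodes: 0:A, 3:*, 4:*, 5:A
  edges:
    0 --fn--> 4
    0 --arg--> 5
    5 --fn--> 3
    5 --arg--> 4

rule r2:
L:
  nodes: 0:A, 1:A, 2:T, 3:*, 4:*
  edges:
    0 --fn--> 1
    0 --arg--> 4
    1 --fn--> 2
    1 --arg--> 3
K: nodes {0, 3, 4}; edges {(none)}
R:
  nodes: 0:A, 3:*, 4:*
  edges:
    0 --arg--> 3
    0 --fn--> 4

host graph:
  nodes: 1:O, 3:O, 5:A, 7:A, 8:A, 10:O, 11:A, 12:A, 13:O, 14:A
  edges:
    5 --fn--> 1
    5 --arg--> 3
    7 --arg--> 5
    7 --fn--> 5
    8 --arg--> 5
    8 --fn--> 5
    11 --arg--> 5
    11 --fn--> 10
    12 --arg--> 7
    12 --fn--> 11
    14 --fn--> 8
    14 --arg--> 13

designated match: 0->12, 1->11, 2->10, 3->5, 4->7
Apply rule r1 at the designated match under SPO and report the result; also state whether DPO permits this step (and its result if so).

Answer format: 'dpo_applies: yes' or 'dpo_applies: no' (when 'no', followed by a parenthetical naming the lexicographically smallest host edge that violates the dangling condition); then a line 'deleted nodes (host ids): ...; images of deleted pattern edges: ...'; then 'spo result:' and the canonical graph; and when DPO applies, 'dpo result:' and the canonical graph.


dpo_applies: yes
deleted nodes (host ids): 10, 11; images of deleted pattern edges: (11,5,arg); (11,10,fn); (12,7,arg); (12,11,fn)
spo result:
nodes: 1:O, 3:O, 5:A, 7:A, 8:A, 12:A, 13:O, 14:A, 15:A
edges: (5,1,fn); (5,3,arg); (7,5,arg); (7,5,fn); (8,5,arg); (8,5,fn); (12,7,fn); (12,15,arg); (14,8,fn); (14,13,arg); (15,5,fn); (15,7,arg)
dpo result:
nodes: 1:O, 3:O, 5:A, 7:A, 8:A, 12:A, 13:O, 14:A, 15:A
edges: (5,1,fn); (5,3,arg); (7,5,arg); (7,5,fn); (8,5,arg); (8,5,fn); (12,7,fn); (12,15,arg); (14,8,fn); (14,13,arg); (15,5,fn); (15,7,arg)


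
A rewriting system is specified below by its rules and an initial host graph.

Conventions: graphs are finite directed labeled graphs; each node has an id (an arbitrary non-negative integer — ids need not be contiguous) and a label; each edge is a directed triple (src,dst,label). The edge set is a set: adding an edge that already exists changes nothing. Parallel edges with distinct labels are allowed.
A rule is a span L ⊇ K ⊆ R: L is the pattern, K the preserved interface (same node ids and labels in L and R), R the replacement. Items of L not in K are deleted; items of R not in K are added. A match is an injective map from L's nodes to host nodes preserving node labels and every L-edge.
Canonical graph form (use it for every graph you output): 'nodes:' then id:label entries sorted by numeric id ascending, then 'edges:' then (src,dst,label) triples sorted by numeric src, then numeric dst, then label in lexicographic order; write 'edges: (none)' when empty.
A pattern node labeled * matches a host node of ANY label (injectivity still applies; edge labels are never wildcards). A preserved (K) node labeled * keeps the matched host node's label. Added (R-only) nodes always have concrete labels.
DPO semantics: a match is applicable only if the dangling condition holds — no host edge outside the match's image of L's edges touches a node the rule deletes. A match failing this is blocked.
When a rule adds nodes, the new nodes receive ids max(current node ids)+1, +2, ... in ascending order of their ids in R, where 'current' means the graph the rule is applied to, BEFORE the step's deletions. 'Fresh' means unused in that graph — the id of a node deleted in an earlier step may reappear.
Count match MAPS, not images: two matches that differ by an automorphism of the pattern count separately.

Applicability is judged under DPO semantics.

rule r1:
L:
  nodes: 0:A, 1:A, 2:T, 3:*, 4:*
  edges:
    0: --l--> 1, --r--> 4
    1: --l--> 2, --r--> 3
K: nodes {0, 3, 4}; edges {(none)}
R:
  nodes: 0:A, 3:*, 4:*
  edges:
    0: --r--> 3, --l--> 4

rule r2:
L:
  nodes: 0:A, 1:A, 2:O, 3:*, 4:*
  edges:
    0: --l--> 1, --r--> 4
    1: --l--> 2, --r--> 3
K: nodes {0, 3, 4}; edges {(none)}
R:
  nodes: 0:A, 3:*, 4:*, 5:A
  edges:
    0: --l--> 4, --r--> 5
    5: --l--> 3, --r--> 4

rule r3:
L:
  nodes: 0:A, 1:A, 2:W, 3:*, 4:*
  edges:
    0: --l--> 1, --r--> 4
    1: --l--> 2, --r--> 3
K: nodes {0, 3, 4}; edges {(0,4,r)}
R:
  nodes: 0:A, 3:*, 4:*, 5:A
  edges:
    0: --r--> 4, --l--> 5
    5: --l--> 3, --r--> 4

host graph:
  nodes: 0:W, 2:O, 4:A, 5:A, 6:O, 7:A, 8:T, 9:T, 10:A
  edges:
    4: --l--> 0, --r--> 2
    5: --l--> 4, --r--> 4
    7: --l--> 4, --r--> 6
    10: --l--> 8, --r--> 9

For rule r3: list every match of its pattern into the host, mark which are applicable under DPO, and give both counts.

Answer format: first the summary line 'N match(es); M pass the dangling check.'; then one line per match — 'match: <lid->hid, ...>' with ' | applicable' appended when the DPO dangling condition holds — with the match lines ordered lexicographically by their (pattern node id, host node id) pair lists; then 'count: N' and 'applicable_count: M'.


1 match(es); 0 pass the dangling check.
match: 0->7, 1->4, 2->0, 3->2, 4->6
count: 1
applicable_count: 0


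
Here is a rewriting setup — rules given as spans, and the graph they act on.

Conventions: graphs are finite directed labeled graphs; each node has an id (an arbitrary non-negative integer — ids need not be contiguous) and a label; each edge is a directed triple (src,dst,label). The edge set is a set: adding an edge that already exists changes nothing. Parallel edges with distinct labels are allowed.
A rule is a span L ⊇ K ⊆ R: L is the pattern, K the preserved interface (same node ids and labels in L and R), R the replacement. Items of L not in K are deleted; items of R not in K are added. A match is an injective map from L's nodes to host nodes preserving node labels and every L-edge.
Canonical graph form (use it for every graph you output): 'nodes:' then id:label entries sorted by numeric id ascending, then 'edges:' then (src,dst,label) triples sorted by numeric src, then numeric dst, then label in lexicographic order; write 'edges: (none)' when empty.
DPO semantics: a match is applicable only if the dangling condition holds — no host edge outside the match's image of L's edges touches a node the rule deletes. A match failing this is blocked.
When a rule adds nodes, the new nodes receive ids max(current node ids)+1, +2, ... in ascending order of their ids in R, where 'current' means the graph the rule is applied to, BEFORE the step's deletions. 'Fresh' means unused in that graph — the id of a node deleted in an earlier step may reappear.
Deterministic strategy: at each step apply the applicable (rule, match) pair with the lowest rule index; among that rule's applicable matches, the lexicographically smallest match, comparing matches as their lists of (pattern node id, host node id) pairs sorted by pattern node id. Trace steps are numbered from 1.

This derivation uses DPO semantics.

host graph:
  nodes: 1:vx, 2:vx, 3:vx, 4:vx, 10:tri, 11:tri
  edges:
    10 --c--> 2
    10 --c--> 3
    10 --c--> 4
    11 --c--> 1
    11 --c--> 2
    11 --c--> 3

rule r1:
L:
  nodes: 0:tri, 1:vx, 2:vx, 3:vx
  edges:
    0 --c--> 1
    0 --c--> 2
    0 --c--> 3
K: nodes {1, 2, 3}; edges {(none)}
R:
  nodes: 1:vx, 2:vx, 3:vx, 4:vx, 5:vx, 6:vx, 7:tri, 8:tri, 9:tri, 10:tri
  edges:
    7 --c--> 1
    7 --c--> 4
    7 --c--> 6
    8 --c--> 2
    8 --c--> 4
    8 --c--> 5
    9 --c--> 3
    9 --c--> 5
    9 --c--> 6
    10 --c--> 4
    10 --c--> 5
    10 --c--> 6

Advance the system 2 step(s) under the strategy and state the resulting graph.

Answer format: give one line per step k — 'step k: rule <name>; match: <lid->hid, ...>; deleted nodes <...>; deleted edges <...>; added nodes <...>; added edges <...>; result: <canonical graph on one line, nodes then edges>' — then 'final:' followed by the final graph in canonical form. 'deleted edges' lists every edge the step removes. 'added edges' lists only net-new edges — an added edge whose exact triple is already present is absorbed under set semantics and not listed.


step 1: rule r1; match: 0->10, 1->2, 2->3, 3->4; deleted nodes 10; deleted edges (10,2,c); (10,3,c); (10,4,c); added nodes 12, 13, 14, 15, 16, 17, 18; added edges (15,2,c); (15,12,c); (15,14,c); (16,3,c); (16,12,c); (16,13,c); (17,4,c); (17,13,c); (17,14,c); (18,12,c); (18,13,c); (18,14,c); result: nodes: 1:vx, 2:vx, 3:vx, 4:vx, 11:tri, 12:vx, 13:vx, 14:vx, 15:tri, 16:tri, 17:tri, 18:tri edges: (11,1,c); (11,2,c); (11,3,c); (15,2,c); (15,12,c); (15,14,c); (16,3,c); (16,12,c); (16,13,c); (17,4,c); (17,13,c); (17,14,c); (18,12,c); (18,13,c); (18,14,c)
step 2: rule r1; match: 0->11, 1->1, 2->2, 3->3; deleted nodes 11; deleted edges (11,1,c); (11,2,c); (11,3,c); added nodes 19, 20, 21, 22, 23, 24, 25; added edges (22,1,c); (22,19,c); (22,21,c); (23,2,c); (23,19,c); (23,20,c); (24,3,c); (24,20,c); (24,21,c); (25,19,c); (25,20,c); (25,21,c); result: nodes: 1:vx, 2:vx, 3:vx, 4:vx, 12:vx, 13:vx, 14:vx, 15:tri, 16:tri, 17:tri, 18:tri, 19:vx, 20:vx, 21:vx, 22:tri, 23:tri, 24:tri, 25:tri edges: (15,2,c); (15,12,c); (15,14,c); (16,3,c); (16,12,c); (16,13,c); (17,4,c); (17,13,c); (17,14,c); (18,12,c); (18,13,c); (18,14,c); (22,1,c); (22,19,c); (22,21,c); (23,2,c); (23,19,c); (23,20,c); (24,3,c); (24,20,c); (24,21,c); (25,19,c); (25,20,c); (25,21,c)
final:
nodes: 1:vx, 2:vx, 3:vx, 4:vx, 12:vx, 13:vx, 14:vx, 15:tri, 16:tri, 17:tri, 18:tri, 19:vx, 20:vx, 21:vx, 22:tri, 23:tri, 24:tri, 25:tri
edges: (15,2,c); (15,12,c); (15,14,c); (16,3,c); (16,12,c); (16,13,c); (17,4,c); (17,13,c); (17,14,c); (18,12,c); (18,13,c); (18,14,c); (22,1,c); (22,19,c); (22,21,c); (23,2,c); (23,19,c); (23,20,c); (24,3,c); (24,20,c); (24,21,c); (25,19,c); (25,20,c); (25,21,c)
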